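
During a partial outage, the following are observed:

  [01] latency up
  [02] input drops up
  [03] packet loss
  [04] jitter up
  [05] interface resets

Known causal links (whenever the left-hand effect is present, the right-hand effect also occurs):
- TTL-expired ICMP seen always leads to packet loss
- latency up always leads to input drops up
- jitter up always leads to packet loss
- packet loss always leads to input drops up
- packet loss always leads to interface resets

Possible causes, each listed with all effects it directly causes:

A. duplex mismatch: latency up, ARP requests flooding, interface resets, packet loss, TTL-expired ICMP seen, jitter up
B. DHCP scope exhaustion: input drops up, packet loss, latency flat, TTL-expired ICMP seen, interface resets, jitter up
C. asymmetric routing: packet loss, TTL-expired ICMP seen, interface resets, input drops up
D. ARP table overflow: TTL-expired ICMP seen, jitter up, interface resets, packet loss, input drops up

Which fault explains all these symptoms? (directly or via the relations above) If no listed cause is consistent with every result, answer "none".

A

Testing each hypothesis:
(A) duplex mismatch — accounts for every observation (input drops up via latency up → input drops up)
(B) DHCP scope exhaustion — fails on latency up (predicts latency flat, not latency up)
(C) asymmetric routing — latency up -; input drops up +; packet loss +; jitter up -; interface resets +
(D) ARP table overflow — latency up -; input drops up +; packet loss +; jitter up +; interface resets +
(A) is the only candidate with no mismatches.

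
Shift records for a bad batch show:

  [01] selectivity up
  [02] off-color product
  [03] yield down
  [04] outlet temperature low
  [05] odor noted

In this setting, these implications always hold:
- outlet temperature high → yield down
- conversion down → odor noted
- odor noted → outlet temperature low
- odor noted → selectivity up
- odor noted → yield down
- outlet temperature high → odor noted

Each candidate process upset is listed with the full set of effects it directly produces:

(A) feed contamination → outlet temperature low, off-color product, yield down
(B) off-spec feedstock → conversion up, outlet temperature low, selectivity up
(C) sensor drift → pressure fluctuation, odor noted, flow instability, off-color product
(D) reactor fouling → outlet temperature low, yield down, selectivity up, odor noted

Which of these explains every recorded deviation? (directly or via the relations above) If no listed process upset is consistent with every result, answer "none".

Testing each hypothesis:
(A) feed contamination — selectivity up -; off-color product +; yield down +; outlet temperature low +; odor noted -
(B) off-spec feedstock — selectivity up +; off-color product -; yield down -; outlet temperature low +; odor noted -
(C) sensor drift — selectivity up + (via odor noted → selectivity up); off-color product +; yield down + (via odor noted → yield down); outlet temperature low + (via odor noted → outlet temperature low); odor noted +
(D) reactor fouling — does not account for off-color product
(C) is the only candidate with no mismatches.

C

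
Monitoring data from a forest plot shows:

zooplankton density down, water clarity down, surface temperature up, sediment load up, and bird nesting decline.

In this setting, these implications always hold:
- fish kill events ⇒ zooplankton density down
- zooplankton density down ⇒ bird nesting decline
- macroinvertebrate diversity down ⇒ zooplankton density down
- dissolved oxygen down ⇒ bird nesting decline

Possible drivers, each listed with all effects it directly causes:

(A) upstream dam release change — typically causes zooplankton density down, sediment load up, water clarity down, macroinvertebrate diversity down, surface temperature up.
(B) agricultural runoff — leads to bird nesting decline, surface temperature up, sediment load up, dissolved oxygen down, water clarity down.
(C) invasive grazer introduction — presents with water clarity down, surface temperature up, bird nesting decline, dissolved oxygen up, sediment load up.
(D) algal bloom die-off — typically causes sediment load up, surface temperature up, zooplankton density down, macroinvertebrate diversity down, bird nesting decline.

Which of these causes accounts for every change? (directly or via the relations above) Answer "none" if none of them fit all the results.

A

Per-candidate check:
(A) upstream dam release change — accounts for every observation (bird nesting decline through zooplankton density down → bird nesting decline)
(B) agricultural runoff — does not account for zooplankton density down
(C) invasive grazer introduction — does not account for zooplankton density down
(D) algal bloom die-off — zooplankton density down yes; water clarity down NO; surface temperature up yes; sediment load up yes; bird nesting decline yes
(A) is the only candidate with no mismatches.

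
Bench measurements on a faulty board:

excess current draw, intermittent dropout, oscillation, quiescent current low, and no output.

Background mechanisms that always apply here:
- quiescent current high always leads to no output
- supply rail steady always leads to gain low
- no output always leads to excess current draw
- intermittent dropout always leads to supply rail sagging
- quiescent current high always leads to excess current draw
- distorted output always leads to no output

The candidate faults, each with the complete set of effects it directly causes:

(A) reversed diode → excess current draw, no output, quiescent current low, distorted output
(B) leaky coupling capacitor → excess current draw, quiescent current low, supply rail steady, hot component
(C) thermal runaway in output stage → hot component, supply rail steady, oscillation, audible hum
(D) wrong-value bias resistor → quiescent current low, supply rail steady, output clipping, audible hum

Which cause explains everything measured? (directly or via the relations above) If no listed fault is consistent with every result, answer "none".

none

Per-candidate check:
(A) reversed diode — does not account for intermittent dropout, oscillation
(B) leaky coupling capacitor — does not account for intermittent dropout, oscillation, no output
(C) thermal runaway in output stage — does not account for excess current draw, intermittent dropout, quiescent current low, no output
(D) wrong-value bias resistor — excess current draw NO; intermittent dropout NO; oscillation NO; quiescent current low yes; no output NO
Every candidate fails on at least one observation.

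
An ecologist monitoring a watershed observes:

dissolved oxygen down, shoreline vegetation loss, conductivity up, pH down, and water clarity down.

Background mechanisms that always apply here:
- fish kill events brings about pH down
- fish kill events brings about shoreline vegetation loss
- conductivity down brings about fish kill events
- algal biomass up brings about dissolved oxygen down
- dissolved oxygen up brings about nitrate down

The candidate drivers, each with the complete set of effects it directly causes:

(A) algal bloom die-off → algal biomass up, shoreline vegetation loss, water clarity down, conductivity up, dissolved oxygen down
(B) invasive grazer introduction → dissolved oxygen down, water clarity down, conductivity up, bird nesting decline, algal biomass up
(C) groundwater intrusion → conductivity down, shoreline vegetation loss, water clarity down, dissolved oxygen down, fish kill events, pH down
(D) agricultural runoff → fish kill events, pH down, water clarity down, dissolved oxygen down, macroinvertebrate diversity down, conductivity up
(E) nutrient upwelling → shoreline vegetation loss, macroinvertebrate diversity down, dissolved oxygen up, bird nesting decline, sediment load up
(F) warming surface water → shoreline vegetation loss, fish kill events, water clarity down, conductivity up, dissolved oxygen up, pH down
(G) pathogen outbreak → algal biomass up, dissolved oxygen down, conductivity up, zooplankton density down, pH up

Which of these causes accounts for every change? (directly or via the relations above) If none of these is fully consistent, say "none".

D

Checking each candidate against the observations:
(A) algal bloom die-off — dissolved oxygen down match; shoreline vegetation loss match; conductivity up match; pH down miss; water clarity down match
(B) invasive grazer introduction — dissolved oxygen down match; shoreline vegetation loss miss; conductivity up match; pH down miss; water clarity down match
(C) groundwater intrusion — fails on conductivity up (predicts conductivity down, not conductivity up)
(D) agricultural runoff — accounts for every observation (shoreline vegetation loss through fish kill events → shoreline vegetation loss)
(E) nutrient upwelling — fails on dissolved oxygen down, conductivity up, pH down, water clarity down (predicts dissolved oxygen up, not dissolved oxygen down)
(F) warming surface water — dissolved oxygen down miss; shoreline vegetation loss match; conductivity up match; pH down match; water clarity down match
(G) pathogen outbreak — fails on shoreline vegetation loss, pH down, water clarity down (predicts pH up, not pH down)
(D) is the only candidate with no mismatches.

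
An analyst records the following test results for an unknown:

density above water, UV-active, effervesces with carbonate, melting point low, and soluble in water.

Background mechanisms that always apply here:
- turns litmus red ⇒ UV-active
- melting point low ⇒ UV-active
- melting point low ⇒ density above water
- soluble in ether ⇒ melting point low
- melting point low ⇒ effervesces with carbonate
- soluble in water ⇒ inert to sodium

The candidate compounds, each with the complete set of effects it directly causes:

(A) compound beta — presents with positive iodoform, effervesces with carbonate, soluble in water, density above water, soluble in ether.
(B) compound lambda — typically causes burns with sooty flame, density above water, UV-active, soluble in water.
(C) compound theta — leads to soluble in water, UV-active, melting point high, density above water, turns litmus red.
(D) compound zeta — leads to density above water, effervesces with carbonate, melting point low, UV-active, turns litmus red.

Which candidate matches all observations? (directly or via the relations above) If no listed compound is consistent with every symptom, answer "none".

A

Per-candidate check:
(A) compound beta — density above water +; UV-active + (by soluble in ether → melting point low → UV-active); effervesces with carbonate +; melting point low + (by soluble in ether → melting point low); soluble in water +
(B) compound lambda — density above water +; UV-active +; effervesces with carbonate -; melting point low -; soluble in water +
(C) compound theta — fails on effervesces with carbonate, melting point low (predicts melting point high, not melting point low)
(D) compound zeta — does not account for soluble in water
(A) is the only candidate with no mismatches.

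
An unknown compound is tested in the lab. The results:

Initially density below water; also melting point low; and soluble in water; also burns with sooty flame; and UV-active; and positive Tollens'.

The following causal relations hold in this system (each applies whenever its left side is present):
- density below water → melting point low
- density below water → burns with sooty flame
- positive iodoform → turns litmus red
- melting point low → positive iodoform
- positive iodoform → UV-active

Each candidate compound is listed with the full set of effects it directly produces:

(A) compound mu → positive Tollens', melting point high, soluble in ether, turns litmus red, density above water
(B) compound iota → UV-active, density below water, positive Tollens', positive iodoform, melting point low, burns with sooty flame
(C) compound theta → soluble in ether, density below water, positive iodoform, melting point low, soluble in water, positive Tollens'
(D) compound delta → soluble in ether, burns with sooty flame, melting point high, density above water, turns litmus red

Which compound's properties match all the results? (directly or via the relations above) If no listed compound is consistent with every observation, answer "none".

C

For each candidate, compare predicted effects to what was observed:
(A) compound mu — density below water miss; melting point low miss; soluble in water miss; burns with sooty flame miss; UV-active miss; positive Tollens' match
(B) compound iota — does not account for soluble in water
(C) compound theta — accounts for every observation (burns with sooty flame by density below water → burns with sooty flame)
(D) compound delta — density below water miss; melting point low miss; soluble in water miss; burns with sooty flame match; UV-active miss; positive Tollens' miss
Only (C) is consistent with every observation.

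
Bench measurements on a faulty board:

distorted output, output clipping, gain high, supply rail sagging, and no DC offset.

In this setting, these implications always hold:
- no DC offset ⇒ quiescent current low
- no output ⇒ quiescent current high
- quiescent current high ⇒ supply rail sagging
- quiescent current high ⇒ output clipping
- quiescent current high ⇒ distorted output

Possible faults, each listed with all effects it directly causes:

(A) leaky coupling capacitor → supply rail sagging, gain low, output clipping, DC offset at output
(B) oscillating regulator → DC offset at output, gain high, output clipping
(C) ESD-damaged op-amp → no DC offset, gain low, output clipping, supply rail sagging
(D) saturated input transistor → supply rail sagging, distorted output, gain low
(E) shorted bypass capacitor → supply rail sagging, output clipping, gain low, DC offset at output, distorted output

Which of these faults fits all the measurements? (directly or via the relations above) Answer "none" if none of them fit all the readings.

Per-candidate check:
(A) leaky coupling capacitor — fails on distorted output, gain high, no DC offset (predicts gain low, not gain high; predicts DC offset at output, not no DC offset)
(B) oscillating regulator — distorted output -; output clipping +; gain high +; supply rail sagging -; no DC offset -
(C) ESD-damaged op-amp — distorted output -; output clipping +; gain high -; supply rail sagging +; no DC offset +
(D) saturated input transistor — distorted output +; output clipping -; gain high -; supply rail sagging +; no DC offset -
(E) shorted bypass capacitor — fails on gain high, no DC offset (predicts gain low, not gain high; predicts DC offset at output, not no DC offset)
None of the listed candidates fits everything.

none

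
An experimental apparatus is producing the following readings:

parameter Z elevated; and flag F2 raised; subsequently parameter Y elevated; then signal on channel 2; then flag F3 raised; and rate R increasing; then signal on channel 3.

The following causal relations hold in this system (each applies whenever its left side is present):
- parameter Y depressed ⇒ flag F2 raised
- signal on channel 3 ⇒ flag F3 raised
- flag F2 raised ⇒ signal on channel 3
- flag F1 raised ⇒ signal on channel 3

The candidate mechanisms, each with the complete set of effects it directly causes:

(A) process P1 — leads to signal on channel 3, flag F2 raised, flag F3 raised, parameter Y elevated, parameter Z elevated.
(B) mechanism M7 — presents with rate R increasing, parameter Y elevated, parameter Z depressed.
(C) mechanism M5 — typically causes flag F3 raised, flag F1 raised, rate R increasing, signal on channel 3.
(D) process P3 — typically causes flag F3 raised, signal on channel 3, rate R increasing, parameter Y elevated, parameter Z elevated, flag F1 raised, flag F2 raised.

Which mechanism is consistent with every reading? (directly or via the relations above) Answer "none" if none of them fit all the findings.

Checking each candidate against the observations:
(A) process P1 — parameter Z elevated ✓; flag F2 raised ✓; parameter Y elevated ✓; signal on channel 2 ✗; flag F3 raised ✓; rate R increasing ✗; signal on channel 3 ✓
(B) mechanism M7 — fails on parameter Z elevated, flag F2 raised, signal on channel 2, flag F3 raised, signal on channel 3 (predicts parameter Z depressed, not parameter Z elevated)
(C) mechanism M5 — parameter Z elevated ✗; flag F2 raised ✗; parameter Y elevated ✗; signal on channel 2 ✗; flag F3 raised ✓; rate R increasing ✓; signal on channel 3 ✓
(D) process P3 — does not account for signal on channel 2
No candidate is consistent with all observations.

none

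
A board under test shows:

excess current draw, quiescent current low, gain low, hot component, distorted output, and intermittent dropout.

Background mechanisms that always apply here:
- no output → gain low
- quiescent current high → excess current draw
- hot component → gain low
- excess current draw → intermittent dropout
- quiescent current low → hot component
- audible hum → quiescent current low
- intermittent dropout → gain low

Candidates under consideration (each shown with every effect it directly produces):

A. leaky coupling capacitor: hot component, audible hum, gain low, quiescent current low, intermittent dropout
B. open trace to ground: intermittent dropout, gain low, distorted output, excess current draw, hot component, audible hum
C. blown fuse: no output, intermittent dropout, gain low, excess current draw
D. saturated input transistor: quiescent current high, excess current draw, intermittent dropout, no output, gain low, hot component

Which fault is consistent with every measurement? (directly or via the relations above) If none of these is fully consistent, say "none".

For each candidate, compare predicted effects to what was observed:
(A) leaky coupling capacitor — does not account for excess current draw, distorted output
(B) open trace to ground — accounts for every observation (quiescent current low via audible hum → quiescent current low)
(C) blown fuse — excess current draw match; quiescent current low miss; gain low match; hot component miss; distorted output miss; intermittent dropout match
(D) saturated input transistor — excess current draw match; quiescent current low miss; gain low match; hot component match; distorted output miss; intermittent dropout match
Only (B) is consistent with every observation.

B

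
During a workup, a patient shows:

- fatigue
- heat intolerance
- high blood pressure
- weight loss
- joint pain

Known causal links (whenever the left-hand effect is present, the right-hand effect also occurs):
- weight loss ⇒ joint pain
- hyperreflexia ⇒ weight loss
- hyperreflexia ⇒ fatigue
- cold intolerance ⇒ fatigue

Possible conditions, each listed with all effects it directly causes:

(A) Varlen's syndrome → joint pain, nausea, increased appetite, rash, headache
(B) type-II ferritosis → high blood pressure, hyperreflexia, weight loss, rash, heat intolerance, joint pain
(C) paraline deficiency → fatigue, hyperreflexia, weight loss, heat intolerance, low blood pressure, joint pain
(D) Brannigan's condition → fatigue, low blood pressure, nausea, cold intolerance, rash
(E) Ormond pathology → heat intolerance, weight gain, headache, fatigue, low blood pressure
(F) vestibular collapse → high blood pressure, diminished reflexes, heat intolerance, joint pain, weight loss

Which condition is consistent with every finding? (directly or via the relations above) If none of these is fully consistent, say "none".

For each candidate, compare predicted effects to what was observed:
(A) Varlen's syndrome — fatigue ✗; heat intolerance ✗; high blood pressure ✗; weight loss ✗; joint pain ✓
(B) type-II ferritosis — accounts for every observation (fatigue via hyperreflexia → fatigue)
(C) paraline deficiency — fatigue ✓; heat intolerance ✓; high blood pressure ✗; weight loss ✓; joint pain ✓
(D) Brannigan's condition — fatigue ✓; heat intolerance ✗; high blood pressure ✗; weight loss ✗; joint pain ✗
(E) Ormond pathology — fatigue ✓; heat intolerance ✓; high blood pressure ✗; weight loss ✗; joint pain ✗
(F) vestibular collapse — fatigue ✗; heat intolerance ✓; high blood pressure ✓; weight loss ✓; joint pain ✓
Only (B) is consistent with every observation.

B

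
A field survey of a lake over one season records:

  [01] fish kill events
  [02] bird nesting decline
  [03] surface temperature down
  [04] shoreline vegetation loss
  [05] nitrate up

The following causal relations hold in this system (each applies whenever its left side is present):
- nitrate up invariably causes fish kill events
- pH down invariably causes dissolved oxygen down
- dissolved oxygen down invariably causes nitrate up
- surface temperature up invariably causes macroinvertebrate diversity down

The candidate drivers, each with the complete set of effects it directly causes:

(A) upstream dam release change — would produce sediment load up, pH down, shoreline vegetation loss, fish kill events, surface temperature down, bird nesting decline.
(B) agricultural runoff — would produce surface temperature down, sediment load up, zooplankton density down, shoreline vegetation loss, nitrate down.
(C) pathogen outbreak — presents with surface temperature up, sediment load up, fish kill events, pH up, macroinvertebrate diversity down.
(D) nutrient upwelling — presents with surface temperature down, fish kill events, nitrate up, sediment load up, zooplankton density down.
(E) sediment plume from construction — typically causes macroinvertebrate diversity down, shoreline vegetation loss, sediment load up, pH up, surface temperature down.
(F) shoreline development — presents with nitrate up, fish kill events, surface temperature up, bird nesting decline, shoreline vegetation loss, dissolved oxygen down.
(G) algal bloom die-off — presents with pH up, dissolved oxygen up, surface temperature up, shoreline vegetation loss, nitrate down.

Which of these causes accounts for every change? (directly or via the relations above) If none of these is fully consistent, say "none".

Checking each candidate against the observations:
(A) upstream dam release change — accounts for every observation (nitrate up by pH down → dissolved oxygen down → nitrate up)
(B) agricultural runoff — fish kill events ✗; bird nesting decline ✗; surface temperature down ✓; shoreline vegetation loss ✓; nitrate up ✗
(C) pathogen outbreak — fish kill events ✓; bird nesting decline ✗; surface temperature down ✗; shoreline vegetation loss ✗; nitrate up ✗
(D) nutrient upwelling — fish kill events ✓; bird nesting decline ✗; surface temperature down ✓; shoreline vegetation loss ✗; nitrate up ✓
(E) sediment plume from construction — does not account for fish kill events, bird nesting decline, nitrate up
(F) shoreline development — fish kill events ✓; bird nesting decline ✓; surface temperature down ✗; shoreline vegetation loss ✓; nitrate up ✓
(G) algal bloom die-off — fish kill events ✗; bird nesting decline ✗; surface temperature down ✗; shoreline vegetation loss ✓; nitrate up ✗
Only (A) is consistent with every observation.

A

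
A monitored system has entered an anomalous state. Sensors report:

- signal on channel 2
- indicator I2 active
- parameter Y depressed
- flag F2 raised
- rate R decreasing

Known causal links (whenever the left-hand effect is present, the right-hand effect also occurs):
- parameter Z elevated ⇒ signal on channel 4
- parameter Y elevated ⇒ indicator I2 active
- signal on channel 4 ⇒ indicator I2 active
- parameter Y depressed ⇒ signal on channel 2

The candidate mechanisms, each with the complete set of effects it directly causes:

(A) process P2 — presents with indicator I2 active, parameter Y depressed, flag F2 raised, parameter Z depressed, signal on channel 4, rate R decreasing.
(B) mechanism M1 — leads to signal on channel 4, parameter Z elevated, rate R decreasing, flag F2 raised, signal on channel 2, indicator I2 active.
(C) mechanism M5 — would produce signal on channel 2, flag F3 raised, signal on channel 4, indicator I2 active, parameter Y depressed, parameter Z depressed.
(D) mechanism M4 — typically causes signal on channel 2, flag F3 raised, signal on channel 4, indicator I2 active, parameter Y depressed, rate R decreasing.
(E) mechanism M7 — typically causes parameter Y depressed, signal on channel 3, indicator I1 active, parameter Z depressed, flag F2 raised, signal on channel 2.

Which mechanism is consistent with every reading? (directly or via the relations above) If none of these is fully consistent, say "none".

A

For each candidate, compare predicted effects to what was observed:
(A) process P2 — accounts for every observation (signal on channel 2 by parameter Y depressed → signal on channel 2)
(B) mechanism M1 — does not account for parameter Y depressed
(C) mechanism M5 — signal on channel 2 match; indicator I2 active match; parameter Y depressed match; flag F2 raised miss; rate R decreasing miss
(D) mechanism M4 — signal on channel 2 match; indicator I2 active match; parameter Y depressed match; flag F2 raised miss; rate R decreasing match
(E) mechanism M7 — signal on channel 2 match; indicator I2 active miss; parameter Y depressed match; flag F2 raised match; rate R decreasing miss
(A) is the only candidate with no mismatches.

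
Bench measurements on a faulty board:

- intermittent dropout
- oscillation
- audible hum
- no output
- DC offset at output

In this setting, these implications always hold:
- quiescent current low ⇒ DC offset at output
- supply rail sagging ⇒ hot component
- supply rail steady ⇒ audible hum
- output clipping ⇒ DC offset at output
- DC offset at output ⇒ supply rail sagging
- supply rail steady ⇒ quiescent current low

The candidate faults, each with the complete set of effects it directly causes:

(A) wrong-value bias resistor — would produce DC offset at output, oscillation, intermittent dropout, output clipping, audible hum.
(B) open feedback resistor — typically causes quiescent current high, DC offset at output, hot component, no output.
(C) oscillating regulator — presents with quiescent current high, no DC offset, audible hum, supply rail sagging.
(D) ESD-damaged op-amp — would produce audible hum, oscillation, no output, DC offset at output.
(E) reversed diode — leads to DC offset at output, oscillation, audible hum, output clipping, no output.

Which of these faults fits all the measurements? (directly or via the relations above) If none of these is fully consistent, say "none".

Per-candidate check:
(A) wrong-value bias resistor — intermittent dropout match; oscillation match; audible hum match; no output miss; DC offset at output match
(B) open feedback resistor — intermittent dropout miss; oscillation miss; audible hum miss; no output match; DC offset at output match
(C) oscillating regulator — fails on intermittent dropout, oscillation, no output, DC offset at output (predicts no DC offset, not DC offset at output)
(D) ESD-damaged op-amp — does not account for intermittent dropout
(E) reversed diode — intermittent dropout miss; oscillation match; audible hum match; no output match; DC offset at output match
None of the listed candidates fits everything.

none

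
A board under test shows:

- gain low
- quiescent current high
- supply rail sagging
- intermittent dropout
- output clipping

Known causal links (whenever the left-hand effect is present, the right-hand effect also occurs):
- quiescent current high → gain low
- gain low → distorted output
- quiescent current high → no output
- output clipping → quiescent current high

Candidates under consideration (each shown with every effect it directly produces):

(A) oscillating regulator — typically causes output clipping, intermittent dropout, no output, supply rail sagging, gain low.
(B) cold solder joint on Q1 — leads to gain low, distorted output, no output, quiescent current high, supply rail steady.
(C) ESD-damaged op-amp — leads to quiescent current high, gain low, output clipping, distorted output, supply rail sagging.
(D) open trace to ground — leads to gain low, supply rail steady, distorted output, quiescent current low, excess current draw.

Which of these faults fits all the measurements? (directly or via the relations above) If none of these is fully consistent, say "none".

For each candidate, compare predicted effects to what was observed:
(A) oscillating regulator — accounts for every observation (quiescent current high through output clipping → quiescent current high)
(B) cold solder joint on Q1 — gain low ✓; quiescent current high ✓; supply rail sagging ✗; intermittent dropout ✗; output clipping ✗
(C) ESD-damaged op-amp — does not account for intermittent dropout
(D) open trace to ground — gain low ✓; quiescent current high ✗; supply rail sagging ✗; intermittent dropout ✗; output clipping ✗
(A) alone accounts for all the evidence.

A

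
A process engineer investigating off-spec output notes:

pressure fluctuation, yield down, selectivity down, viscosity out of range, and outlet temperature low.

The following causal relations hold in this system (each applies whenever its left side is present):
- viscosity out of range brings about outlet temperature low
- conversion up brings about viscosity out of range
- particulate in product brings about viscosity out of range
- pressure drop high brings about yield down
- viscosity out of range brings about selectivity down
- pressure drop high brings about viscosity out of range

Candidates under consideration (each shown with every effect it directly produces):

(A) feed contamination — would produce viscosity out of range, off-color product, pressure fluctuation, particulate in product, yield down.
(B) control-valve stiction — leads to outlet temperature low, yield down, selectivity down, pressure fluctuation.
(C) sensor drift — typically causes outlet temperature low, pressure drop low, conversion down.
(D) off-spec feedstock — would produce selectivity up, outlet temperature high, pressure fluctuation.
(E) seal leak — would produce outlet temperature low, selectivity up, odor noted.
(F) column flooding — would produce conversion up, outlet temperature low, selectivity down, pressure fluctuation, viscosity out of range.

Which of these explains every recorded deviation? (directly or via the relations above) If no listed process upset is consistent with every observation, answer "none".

Checking each candidate against the observations:
(A) feed contamination — accounts for every observation (selectivity down via viscosity out of range → selectivity down)
(B) control-valve stiction — pressure fluctuation match; yield down match; selectivity down match; viscosity out of range miss; outlet temperature low match
(C) sensor drift — pressure fluctuation miss; yield down miss; selectivity down miss; viscosity out of range miss; outlet temperature low match
(D) off-spec feedstock — pressure fluctuation match; yield down miss; selectivity down miss; viscosity out of range miss; outlet temperature low miss
(E) seal leak — pressure fluctuation miss; yield down miss; selectivity down miss; viscosity out of range miss; outlet temperature low match
(F) column flooding — does not account for yield down
(A) is the only candidate with no mismatches.

A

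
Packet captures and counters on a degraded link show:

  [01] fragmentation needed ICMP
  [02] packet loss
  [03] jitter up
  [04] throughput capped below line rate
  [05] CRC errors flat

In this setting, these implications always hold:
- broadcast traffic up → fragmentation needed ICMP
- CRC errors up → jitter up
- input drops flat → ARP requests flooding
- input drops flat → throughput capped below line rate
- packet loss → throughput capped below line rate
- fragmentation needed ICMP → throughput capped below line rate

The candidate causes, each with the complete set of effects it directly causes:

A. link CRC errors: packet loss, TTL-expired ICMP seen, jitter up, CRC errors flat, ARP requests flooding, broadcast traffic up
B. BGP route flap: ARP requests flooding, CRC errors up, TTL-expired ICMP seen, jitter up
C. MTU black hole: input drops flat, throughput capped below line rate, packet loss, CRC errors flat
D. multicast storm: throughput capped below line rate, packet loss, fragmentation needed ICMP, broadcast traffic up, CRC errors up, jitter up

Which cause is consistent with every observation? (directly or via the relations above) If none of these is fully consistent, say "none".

A

Checking each candidate against the observations:
(A) link CRC errors — accounts for every observation (fragmentation needed ICMP by broadcast traffic up → fragmentation needed ICMP)
(B) BGP route flap — fragmentation needed ICMP -; packet loss -; jitter up +; throughput capped below line rate -; CRC errors flat -
(C) MTU black hole — does not account for fragmentation needed ICMP, jitter up
(D) multicast storm — fails on CRC errors flat (predicts CRC errors up, not CRC errors flat)
(A) alone accounts for all the evidence.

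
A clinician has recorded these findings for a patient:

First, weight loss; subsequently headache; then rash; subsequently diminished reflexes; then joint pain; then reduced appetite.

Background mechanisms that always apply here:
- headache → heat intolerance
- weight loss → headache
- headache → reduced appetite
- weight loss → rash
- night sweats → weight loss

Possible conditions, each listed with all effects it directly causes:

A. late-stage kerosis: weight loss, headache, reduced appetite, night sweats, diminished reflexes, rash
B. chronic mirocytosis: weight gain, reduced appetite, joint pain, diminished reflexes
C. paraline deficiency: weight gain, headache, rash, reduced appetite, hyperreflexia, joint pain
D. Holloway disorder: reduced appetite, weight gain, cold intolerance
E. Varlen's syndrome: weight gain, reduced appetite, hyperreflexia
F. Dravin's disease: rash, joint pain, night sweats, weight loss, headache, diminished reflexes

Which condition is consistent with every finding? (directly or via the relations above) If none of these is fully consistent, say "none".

F

For each candidate, compare predicted effects to what was observed:
(A) late-stage kerosis — does not account for joint pain
(B) chronic mirocytosis — weight loss NO; headache NO; rash NO; diminished reflexes yes; joint pain yes; reduced appetite yes
(C) paraline deficiency — fails on weight loss, diminished reflexes (predicts weight gain, not weight loss; predicts hyperreflexia, not diminished reflexes)
(D) Holloway disorder — weight loss NO; headache NO; rash NO; diminished reflexes NO; joint pain NO; reduced appetite yes
(E) Varlen's syndrome — weight loss NO; headache NO; rash NO; diminished reflexes NO; joint pain NO; reduced appetite yes
(F) Dravin's disease — weight loss yes; headache yes; rash yes; diminished reflexes yes; joint pain yes; reduced appetite yes (through headache → reduced appetite)
Only (F) is consistent with every observation.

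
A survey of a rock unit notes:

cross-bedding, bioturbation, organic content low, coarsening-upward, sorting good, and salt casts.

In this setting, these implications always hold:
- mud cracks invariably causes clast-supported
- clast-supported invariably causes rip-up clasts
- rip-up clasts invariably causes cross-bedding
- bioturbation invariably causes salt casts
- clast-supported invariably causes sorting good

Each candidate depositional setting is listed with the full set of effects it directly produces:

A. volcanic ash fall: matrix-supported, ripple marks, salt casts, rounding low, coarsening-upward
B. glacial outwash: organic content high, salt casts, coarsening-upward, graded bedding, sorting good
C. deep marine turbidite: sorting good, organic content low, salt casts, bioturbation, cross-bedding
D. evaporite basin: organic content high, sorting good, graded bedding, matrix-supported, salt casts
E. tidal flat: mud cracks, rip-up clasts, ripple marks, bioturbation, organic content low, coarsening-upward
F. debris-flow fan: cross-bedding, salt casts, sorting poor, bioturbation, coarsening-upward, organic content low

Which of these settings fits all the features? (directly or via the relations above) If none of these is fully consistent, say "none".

Testing each hypothesis:
(A) volcanic ash fall — does not account for cross-bedding, bioturbation, organic content low, sorting good
(B) glacial outwash — cross-bedding -; bioturbation -; organic content low -; coarsening-upward +; sorting good +; salt casts +
(C) deep marine turbidite — does not account for coarsening-upward
(D) evaporite basin — cross-bedding -; bioturbation -; organic content low -; coarsening-upward -; sorting good +; salt casts +
(E) tidal flat — cross-bedding + (by rip-up clasts → cross-bedding); bioturbation +; organic content low +; coarsening-upward +; sorting good + (by mud cracks → clast-supported → sorting good); salt casts + (by bioturbation → salt casts)
(F) debris-flow fan — fails on sorting good (predicts sorting poor, not sorting good)
(E) alone accounts for all the evidence.

E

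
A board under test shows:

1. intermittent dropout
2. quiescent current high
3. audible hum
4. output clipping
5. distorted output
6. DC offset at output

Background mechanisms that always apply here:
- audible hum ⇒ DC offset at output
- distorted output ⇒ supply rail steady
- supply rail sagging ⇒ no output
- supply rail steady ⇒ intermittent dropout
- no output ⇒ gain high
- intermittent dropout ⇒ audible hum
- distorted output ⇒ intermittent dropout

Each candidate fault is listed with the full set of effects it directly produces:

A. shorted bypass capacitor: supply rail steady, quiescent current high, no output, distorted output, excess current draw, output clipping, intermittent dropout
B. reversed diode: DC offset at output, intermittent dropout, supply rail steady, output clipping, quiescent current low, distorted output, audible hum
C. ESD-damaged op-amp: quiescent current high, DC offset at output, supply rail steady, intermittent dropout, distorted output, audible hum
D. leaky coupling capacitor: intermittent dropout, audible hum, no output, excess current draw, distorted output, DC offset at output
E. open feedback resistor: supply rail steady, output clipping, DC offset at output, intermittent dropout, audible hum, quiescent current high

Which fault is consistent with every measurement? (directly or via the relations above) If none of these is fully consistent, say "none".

Per-candidate check:
(A) shorted bypass capacitor — intermittent dropout match; quiescent current high match; audible hum match (by intermittent dropout → audible hum); output clipping match; distorted output match; DC offset at output match (by intermittent dropout → audible hum → DC offset at output)
(B) reversed diode — intermittent dropout match; quiescent current high miss; audible hum match; output clipping match; distorted output match; DC offset at output match
(C) ESD-damaged op-amp — does not account for output clipping
(D) leaky coupling capacitor — intermittent dropout match; quiescent current high miss; audible hum match; output clipping miss; distorted output match; DC offset at output match
(E) open feedback resistor — intermittent dropout match; quiescent current high match; audible hum match; output clipping match; distorted output miss; DC offset at output match
(A) alone accounts for all the evidence.

A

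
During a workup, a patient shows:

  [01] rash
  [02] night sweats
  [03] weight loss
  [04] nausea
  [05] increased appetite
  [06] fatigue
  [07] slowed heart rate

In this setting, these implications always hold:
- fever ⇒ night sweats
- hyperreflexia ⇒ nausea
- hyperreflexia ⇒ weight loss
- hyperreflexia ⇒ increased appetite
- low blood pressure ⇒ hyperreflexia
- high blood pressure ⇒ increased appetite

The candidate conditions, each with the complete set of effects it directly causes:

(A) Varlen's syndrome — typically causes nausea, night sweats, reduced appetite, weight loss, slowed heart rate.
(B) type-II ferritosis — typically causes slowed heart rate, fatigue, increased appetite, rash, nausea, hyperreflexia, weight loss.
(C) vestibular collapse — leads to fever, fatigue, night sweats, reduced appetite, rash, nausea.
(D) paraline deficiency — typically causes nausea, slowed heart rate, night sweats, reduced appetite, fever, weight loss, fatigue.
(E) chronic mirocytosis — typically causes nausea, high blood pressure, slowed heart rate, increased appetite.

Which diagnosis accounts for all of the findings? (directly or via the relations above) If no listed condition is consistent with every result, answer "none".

none

Checking each candidate against the observations:
(A) Varlen's syndrome — fails on rash, increased appetite, fatigue (predicts reduced appetite, not increased appetite)
(B) type-II ferritosis — does not account for night sweats
(C) vestibular collapse — fails on weight loss, increased appetite, slowed heart rate (predicts reduced appetite, not increased appetite)
(D) paraline deficiency — fails on rash, increased appetite (predicts reduced appetite, not increased appetite)
(E) chronic mirocytosis — does not account for rash, night sweats, weight loss, fatigue
Every candidate fails on at least one observation.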